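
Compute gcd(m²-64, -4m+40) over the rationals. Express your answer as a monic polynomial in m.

1

Repeated division with remainder:
  m²-64 = (-(1/4)m-5/2)(-4m+40) + (36)
  -4m+40 = (-(1/9)m+10/9)(36) + (0)
The last nonzero remainder is the constant 36, so the polynomials are coprime and gcd = 1.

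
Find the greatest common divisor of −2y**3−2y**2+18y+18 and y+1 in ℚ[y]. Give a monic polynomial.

y+1

Euclidean algorithm in ℚ[y]:
  −2y**3−2y**2+18y+18 = (−2y**2+18)(y+1) + (0)
The last nonzero remainder y+1 is already monic.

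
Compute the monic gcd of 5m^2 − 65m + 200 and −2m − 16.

Apply the Euclidean algorithm:
  5m^2 − 65m + 200 = (−(5/2)m + 105/2)(−2m − 16) + (1040)
  −2m − 16 = (−(1/520)m − 1/65)(1040) + (0)
The last nonzero remainder is the constant 1040, so the polynomials are coprime and gcd = 1.

1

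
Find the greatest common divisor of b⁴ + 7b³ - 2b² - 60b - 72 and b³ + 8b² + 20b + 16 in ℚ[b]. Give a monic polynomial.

Apply the Euclidean algorithm:
  b⁴ + 7b³ - 2b² - 60b - 72 = (b - 1)(b³ + 8b² + 20b + 16) + (-14b² - 56b - 56)
  b³ + 8b² + 20b + 16 = (-(1/14)b - 2/7)(-14b² - 56b - 56) + (0)
Last nonzero remainder: -14b² - 56b - 56. Dividing through by -14 gives the monic gcd b² + 4b + 4.

b² + 4b + 4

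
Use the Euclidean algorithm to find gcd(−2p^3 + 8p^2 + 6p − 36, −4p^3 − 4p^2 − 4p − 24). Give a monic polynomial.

Euclidean algorithm in ℚ[p]:
  −2p^3 + 8p^2 + 6p − 36 = (1/2)(−4p^3 − 4p^2 − 4p − 24) + (10p^2 + 8p − 24)
  −4p^3 − 4p^2 − 4p − 24 = (−(2/5)p − 2/25)(10p^2 + 8p − 24) + (−(324/25)p − 648/25)
  10p^2 + 8p − 24 = (−(125/162)p + 25/27)(−(324/25)p − 648/25) + (0)
Last nonzero remainder: −(324/25)p − 648/25. Dividing through by −324/25 gives the monic gcd p + 2.

p + 2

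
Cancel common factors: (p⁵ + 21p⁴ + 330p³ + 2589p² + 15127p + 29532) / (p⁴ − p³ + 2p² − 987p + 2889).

(p³ + 10p² + 113p + 276)/(p² − 12p + 27)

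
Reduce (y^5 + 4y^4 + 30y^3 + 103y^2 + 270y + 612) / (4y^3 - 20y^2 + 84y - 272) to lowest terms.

Repeated division with remainder:
  y^5 + 4y^4 + 30y^3 + 103y^2 + 270y + 612 = ((1/4)y^2 + (9/4)y + 27/2)(4y^3 - 20y^2 + 84y - 272) + (252y^2 - 252y + 4284)
  4y^3 - 20y^2 + 84y - 272 = ((1/63)y - 4/63)(252y^2 - 252y + 4284) + (0)
Last nonzero remainder: 252y^2 - 252y + 4284. Dividing through by 252 gives the monic gcd y^2 - y + 17.
Cancel y^2 - y + 17 from numerator and denominator to get the reduced form.

(y^3 + 5y^2 + 18y + 36)/(4y - 16)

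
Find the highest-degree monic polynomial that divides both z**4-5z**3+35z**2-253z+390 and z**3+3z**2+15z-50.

z-2

Euclidean algorithm in ℚ[z]:
  z**4-5z**3+35z**2-253z+390 = (z-8)(z**3+3z**2+15z-50) + (44z**2-83z-10)
  z**3+3z**2+15z-50 = ((1/44)z+215/1936)(44z**2-83z-10) + ((47325/1936)z-47325/968)
  44z**2-83z-10 = ((85184/47325)z+1936/9465)((47325/1936)z-47325/968) + (0)
Last nonzero remainder: (47325/1936)z-47325/968. Dividing through by 47325/1936 gives the monic gcd z-2.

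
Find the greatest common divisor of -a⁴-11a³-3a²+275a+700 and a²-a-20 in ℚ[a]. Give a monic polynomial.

a²-a-20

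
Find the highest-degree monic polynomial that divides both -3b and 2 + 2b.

By polynomial division,
  -3b = (-3/2)(2b + 2) + (3)
  2b + 2 = ((2/3)b + 2/3)(3) + (0)
The last nonzero remainder is the constant 3, so the polynomials are coprime and gcd = 1.

1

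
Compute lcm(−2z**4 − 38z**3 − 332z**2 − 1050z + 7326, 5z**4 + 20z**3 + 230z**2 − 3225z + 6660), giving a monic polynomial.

Repeated division with remainder:
  −2z**4 − 38z**3 − 332z**2 − 1050z + 7326 = (−2/5)(5z**4 + 20z**3 + 230z**2 − 3225z + 6660) + (−30z**3 − 240z**2 − 2340z + 9990)
  5z**4 + 20z**3 + 230z**2 − 3225z + 6660 = (−(1/6)z + 2/3)(−30z**3 − 240z**2 − 2340z + 9990) + (0)
Last nonzero remainder: −30z**3 − 240z**2 − 2340z + 9990. Dividing through by −30 gives the monic gcd z**3 + 8z**2 + 78z − 333.
Then lcm(f, g) = f·g / gcd(f, g); expanding and making the result monic gives the answer.

z**5 + 15z**4 + 90z**3 − 139z**2 − 5763z + 14652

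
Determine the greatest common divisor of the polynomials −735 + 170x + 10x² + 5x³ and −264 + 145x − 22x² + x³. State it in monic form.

−3 + x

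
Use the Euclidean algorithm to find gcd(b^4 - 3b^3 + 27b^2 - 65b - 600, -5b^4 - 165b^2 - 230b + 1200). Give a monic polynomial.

b^3 + 2b^2 + 37b + 120

Euclidean algorithm in ℚ[b]:
  b^4 - 3b^3 + 27b^2 - 65b - 600 = (-1/5)(-5b^4 - 165b^2 - 230b + 1200) + (-3b^3 - 6b^2 - 111b - 360)
  -5b^4 - 165b^2 - 230b + 1200 = ((5/3)b - 10/3)(-3b^3 - 6b^2 - 111b - 360) + (0)
Last nonzero remainder: -3b^3 - 6b^2 - 111b - 360. Dividing through by -3 gives the monic gcd b^3 + 2b^2 + 37b + 120.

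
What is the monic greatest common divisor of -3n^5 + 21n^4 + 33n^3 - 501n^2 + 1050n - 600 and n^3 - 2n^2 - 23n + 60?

n^2 + n - 20

Apply the Euclidean algorithm:
  -3n^5 + 21n^4 + 33n^3 - 501n^2 + 1050n - 600 = (-3n^2 + 15n - 6)(n^3 - 2n^2 - 23n + 60) + (12n^2 + 12n - 240)
  n^3 - 2n^2 - 23n + 60 = ((1/12)n - 1/4)(12n^2 + 12n - 240) + (0)
Last nonzero remainder: 12n^2 + 12n - 240. Dividing through by 12 gives the monic gcd n^2 + n - 20.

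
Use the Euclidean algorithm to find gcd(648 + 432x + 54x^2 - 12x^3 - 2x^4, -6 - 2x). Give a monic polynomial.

3 + x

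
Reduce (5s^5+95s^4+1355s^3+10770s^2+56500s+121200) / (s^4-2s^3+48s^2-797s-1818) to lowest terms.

(5s^3+70s^2+500s+1200)/(s^2-7s-18)

Euclidean algorithm in ℚ[s]:
  5s^5+95s^4+1355s^3+10770s^2+56500s+121200 = (5s+105)(s^4-2s^3+48s^2-797s-1818) + (1325s^3+9715s^2+149275s+312090)
  s^4-2s^3+48s^2-797s-1818 = ((1/1325)s-2473/351125)(1325s^3+9715s^2+149275s+312090) + ((264264/70225)s^2+(264264/14045)s+26690664/70225)
  1325s^3+9715s^2+149275s+312090 = ((93048125/264264)s+36165875/44044)((264264/70225)s^2+(264264/14045)s+26690664/70225) + (0)
Last nonzero remainder: (264264/70225)s^2+(264264/14045)s+26690664/70225. Dividing through by 264264/70225 gives the monic gcd s^2+5s+101.
Cancel s^2+5s+101 from numerator and denominator to get the reduced form.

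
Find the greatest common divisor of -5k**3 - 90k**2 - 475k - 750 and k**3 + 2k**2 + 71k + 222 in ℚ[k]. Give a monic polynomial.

k + 3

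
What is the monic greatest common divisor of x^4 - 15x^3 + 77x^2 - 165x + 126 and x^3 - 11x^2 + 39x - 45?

Euclidean algorithm in ℚ[x]:
  x^4 - 15x^3 + 77x^2 - 165x + 126 = (x - 4)(x^3 - 11x^2 + 39x - 45) + (-6x^2 + 36x - 54)
  x^3 - 11x^2 + 39x - 45 = (-(1/6)x + 5/6)(-6x^2 + 36x - 54) + (0)
Last nonzero remainder: -6x^2 + 36x - 54. Dividing through by -6 gives the monic gcd x^2 - 6x + 9.

x^2 - 6x + 9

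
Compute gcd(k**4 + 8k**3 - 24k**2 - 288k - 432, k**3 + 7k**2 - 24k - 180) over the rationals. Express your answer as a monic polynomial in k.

k**2 + 12k + 36

Apply the Euclidean algorithm:
  k**4 + 8k**3 - 24k**2 - 288k - 432 = (k + 1)(k**3 + 7k**2 - 24k - 180) + (-7k**2 - 84k - 252)
  k**3 + 7k**2 - 24k - 180 = (-(1/7)k + 5/7)(-7k**2 - 84k - 252) + (0)
Last nonzero remainder: -7k**2 - 84k - 252. Dividing through by -7 gives the monic gcd k**2 + 12k + 36.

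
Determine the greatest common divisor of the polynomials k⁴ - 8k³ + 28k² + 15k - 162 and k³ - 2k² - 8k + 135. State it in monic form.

By polynomial division,
  k⁴ - 8k³ + 28k² + 15k - 162 = (k - 6)(k³ - 2k² - 8k + 135) + (24k² - 168k + 648)
  k³ - 2k² - 8k + 135 = ((1/24)k + 5/24)(24k² - 168k + 648) + (0)
Last nonzero remainder: 24k² - 168k + 648. Dividing through by 24 gives the monic gcd k² - 7k + 27.

k² - 7k + 27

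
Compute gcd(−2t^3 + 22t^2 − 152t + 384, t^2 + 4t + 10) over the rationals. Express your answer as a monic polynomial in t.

By polynomial division,
  −2t^3 + 22t^2 − 152t + 384 = (−2t + 30)(t^2 + 4t + 10) + (−252t + 84)
  t^2 + 4t + 10 = (−(1/252)t − 13/756)(−252t + 84) + (103/9)
  −252t + 84 = (−(2268/103)t + 756/103)(103/9) + (0)
The last nonzero remainder is the constant 103/9, so the polynomials are coprime and gcd = 1.

1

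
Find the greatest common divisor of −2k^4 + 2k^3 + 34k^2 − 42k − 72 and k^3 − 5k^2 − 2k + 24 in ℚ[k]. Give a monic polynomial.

k − 3

Repeated division with remainder:
  −2k^4 + 2k^3 + 34k^2 − 42k − 72 = (−2k − 8)(k^3 − 5k^2 − 2k + 24) + (−10k^2 − 10k + 120)
  k^3 − 5k^2 − 2k + 24 = (−(1/10)k + 3/5)(−10k^2 − 10k + 120) + (16k − 48)
  −10k^2 − 10k + 120 = (−(5/8)k − 5/2)(16k − 48) + (0)
Last nonzero remainder: 16k − 48. Dividing through by 16 gives the monic gcd k − 3.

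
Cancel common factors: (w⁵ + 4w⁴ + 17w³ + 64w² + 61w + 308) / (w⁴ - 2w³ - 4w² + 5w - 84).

(w³ + 5w² + 15w + 44)/(w² - w - 12)

By polynomial division,
  w⁵ + 4w⁴ + 17w³ + 64w² + 61w + 308 = (w + 6)(w⁴ - 2w³ - 4w² + 5w - 84) + (33w³ + 83w² + 115w + 812)
  w⁴ - 2w³ - 4w² + 5w - 84 = ((1/33)w - 149/1089)(33w³ + 83w² + 115w + 812) + ((4216/1089)w² - (4216/1089)w + 29512/1089)
  33w³ + 83w² + 115w + 812 = ((35937/4216)w + 31581/1054)((4216/1089)w² - (4216/1089)w + 29512/1089) + (0)
Last nonzero remainder: (4216/1089)w² - (4216/1089)w + 29512/1089. Dividing through by 4216/1089 gives the monic gcd w² - w + 7.
Cancel w² - w + 7 from numerator and denominator to get the reduced form.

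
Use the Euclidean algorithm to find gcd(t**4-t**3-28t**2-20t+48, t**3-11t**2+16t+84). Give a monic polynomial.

t**2-4t-12

By polynomial division,
  t**4-t**3-28t**2-20t+48 = (t+10)(t**3-11t**2+16t+84) + (66t**2-264t-792)
  t**3-11t**2+16t+84 = ((1/66)t-7/66)(66t**2-264t-792) + (0)
Last nonzero remainder: 66t**2-264t-792. Dividing through by 66 gives the monic gcd t**2-4t-12.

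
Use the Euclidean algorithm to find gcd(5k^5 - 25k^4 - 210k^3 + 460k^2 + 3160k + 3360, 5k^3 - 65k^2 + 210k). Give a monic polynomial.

By polynomial division,
  5k^5 - 25k^4 - 210k^3 + 460k^2 + 3160k + 3360 = (k^2 + 8k + 20)(5k^3 - 65k^2 + 210k) + (80k^2 - 1040k + 3360)
  5k^3 - 65k^2 + 210k = ((1/16)k)(80k^2 - 1040k + 3360) + (0)
Last nonzero remainder: 80k^2 - 1040k + 3360. Dividing through by 80 gives the monic gcd k^2 - 13k + 42.

k^2 - 13k + 42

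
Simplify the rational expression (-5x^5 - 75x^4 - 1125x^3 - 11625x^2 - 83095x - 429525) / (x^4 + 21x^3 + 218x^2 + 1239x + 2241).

(-5x^2 + 15x - 575)/(x + 3)

Apply the Euclidean algorithm:
  -5x^5 - 75x^4 - 1125x^3 - 11625x^2 - 83095x - 429525 = (-5x + 30)(x^4 + 21x^3 + 218x^2 + 1239x + 2241) + (-665x^3 - 11970x^2 - 109060x - 496755)
  x^4 + 21x^3 + 218x^2 + 1239x + 2241 = (-(1/665)x - 3/665)(-665x^3 - 11970x^2 - 109060x - 496755) + (0)
Last nonzero remainder: -665x^3 - 11970x^2 - 109060x - 496755. Dividing through by -665 gives the monic gcd x^3 + 18x^2 + 164x + 747.
Cancel x^3 + 18x^2 + 164x + 747 from numerator and denominator to get the reduced form.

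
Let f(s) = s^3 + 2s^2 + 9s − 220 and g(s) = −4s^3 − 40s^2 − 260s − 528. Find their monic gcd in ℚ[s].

s^2 + 7s + 44

Euclidean algorithm in ℚ[s]:
  s^3 + 2s^2 + 9s − 220 = (−1/4)(−4s^3 − 40s^2 − 260s − 528) + (−8s^2 − 56s − 352)
  −4s^3 − 40s^2 − 260s − 528 = ((1/2)s + 3/2)(−8s^2 − 56s − 352) + (0)
Last nonzero remainder: −8s^2 − 56s − 352. Dividing through by −8 gives the monic gcd s^2 + 7s + 44.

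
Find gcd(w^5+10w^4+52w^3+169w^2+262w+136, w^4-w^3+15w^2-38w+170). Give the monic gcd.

Repeated division with remainder:
  w^5+10w^4+52w^3+169w^2+262w+136 = (w+11)(w^4-w^3+15w^2-38w+170) + (48w^3+42w^2+510w-1734)
  w^4-w^3+15w^2-38w+170 = ((1/48)w-5/128)(48w^3+42w^2+510w-1734) + ((385/64)w^2+(1155/64)w+6545/64)
  48w^3+42w^2+510w-1734 = ((3072/385)w-6528/385)((385/64)w^2+(1155/64)w+6545/64) + (0)
Last nonzero remainder: (385/64)w^2+(1155/64)w+6545/64. Dividing through by 385/64 gives the monic gcd w^2+3w+17.

w^2+3w+17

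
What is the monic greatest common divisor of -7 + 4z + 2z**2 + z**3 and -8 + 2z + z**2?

Euclidean algorithm in ℚ[z]:
  z**3 + 2z**2 + 4z - 7 = (z)(z**2 + 2z - 8) + (12z - 7)
  z**2 + 2z - 8 = ((1/12)z + 31/144)(12z - 7) + (-935/144)
  12z - 7 = (-(1728/935)z + 1008/935)(-935/144) + (0)
The last nonzero remainder is the constant -935/144, so the polynomials are coprime and gcd = 1.

1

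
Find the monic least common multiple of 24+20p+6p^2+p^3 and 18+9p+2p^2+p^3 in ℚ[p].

Repeated division with remainder:
  p^3+6p^2+20p+24 = (p^3+2p^2+9p+18) + (4p^2+11p+6)
  p^3+2p^2+9p+18 = ((1/4)p-3/16)(4p^2+11p+6) + ((153/16)p+153/8)
  4p^2+11p+6 = ((64/153)p+16/51)((153/16)p+153/8) + (0)
Last nonzero remainder: (153/16)p+153/8. Dividing through by 153/16 gives the monic gcd p+2.
Then lcm(f, g) = f·g / gcd(f, g); expanding and making the result monic gives the answer.

216+180p+78p^2+29p^3+6p^4+p^5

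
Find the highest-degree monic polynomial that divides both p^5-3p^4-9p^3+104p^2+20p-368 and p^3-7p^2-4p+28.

By polynomial division,
  p^5-3p^4-9p^3+104p^2+20p-368 = (p^2+4p+23)(p^3-7p^2-4p+28) + (253p^2-1012)
  p^3-7p^2-4p+28 = ((1/253)p-7/253)(253p^2-1012) + (0)
Last nonzero remainder: 253p^2-1012. Dividing through by 253 gives the monic gcd p^2-4.

p^2-4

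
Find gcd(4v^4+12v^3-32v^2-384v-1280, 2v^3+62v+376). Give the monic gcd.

Apply the Euclidean algorithm:
  4v^4+12v^3-32v^2-384v-1280 = (2v+6)(2v^3+62v+376) + (-156v^2-1508v-3536)
  2v^3+62v+376 = (-(1/78)v+29/234)(-156v^2-1508v-3536) + ((1832/9)v+7328/9)
  -156v^2-1508v-3536 = (-(351/458)v-1989/458)((1832/9)v+7328/9) + (0)
Last nonzero remainder: (1832/9)v+7328/9. Dividing through by 1832/9 gives the monic gcd v+4.

v+4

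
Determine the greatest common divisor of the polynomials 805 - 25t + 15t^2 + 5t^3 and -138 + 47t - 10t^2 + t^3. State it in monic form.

Repeated division with remainder:
  5t^3 + 15t^2 - 25t + 805 = (5)(t^3 - 10t^2 + 47t - 138) + (65t^2 - 260t + 1495)
  t^3 - 10t^2 + 47t - 138 = ((1/65)t - 6/65)(65t^2 - 260t + 1495) + (0)
Last nonzero remainder: 65t^2 - 260t + 1495. Dividing through by 65 gives the monic gcd t^2 - 4t + 23.

23 - 4t + t^2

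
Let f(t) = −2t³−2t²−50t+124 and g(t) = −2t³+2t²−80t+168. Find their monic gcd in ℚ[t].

By polynomial division,
  −2t³−2t²−50t+124 = (−2t³+2t²−80t+168) + (−4t²+30t−44)
  −2t³+2t²−80t+168 = ((1/2)t+13/4)(−4t²+30t−44) + (−(311/2)t+311)
  −4t²+30t−44 = ((8/311)t−44/311)(−(311/2)t+311) + (0)
Last nonzero remainder: −(311/2)t+311. Dividing through by −311/2 gives the monic gcd t−2.

t−2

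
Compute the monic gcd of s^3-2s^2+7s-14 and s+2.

1

Apply the Euclidean algorithm:
  s^3-2s^2+7s-14 = (s^2-4s+15)(s+2) + (-44)
  s+2 = (-(1/44)s-1/22)(-44) + (0)
The last nonzero remainder is the constant -44, so the polynomials are coprime and gcd = 1.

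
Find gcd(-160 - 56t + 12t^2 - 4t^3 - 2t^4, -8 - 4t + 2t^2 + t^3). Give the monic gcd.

2 + t

Euclidean algorithm in ℚ[t]:
  -2t^4 - 4t^3 + 12t^2 - 56t - 160 = (-2t)(t^3 + 2t^2 - 4t - 8) + (4t^2 - 72t - 160)
  t^3 + 2t^2 - 4t - 8 = ((1/4)t + 5)(4t^2 - 72t - 160) + (396t + 792)
  4t^2 - 72t - 160 = ((1/99)t - 20/99)(396t + 792) + (0)
Last nonzero remainder: 396t + 792. Dividing through by 396 gives the monic gcd t + 2.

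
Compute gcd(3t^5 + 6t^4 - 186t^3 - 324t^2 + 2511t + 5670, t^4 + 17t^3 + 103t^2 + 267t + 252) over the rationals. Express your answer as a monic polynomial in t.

By polynomial division,
  3t^5 + 6t^4 - 186t^3 - 324t^2 + 2511t + 5670 = (3t - 45)(t^4 + 17t^3 + 103t^2 + 267t + 252) + (270t^3 + 3510t^2 + 13770t + 17010)
  t^4 + 17t^3 + 103t^2 + 267t + 252 = ((1/270)t + 2/135)(270t^3 + 3510t^2 + 13770t + 17010) + (0)
Last nonzero remainder: 270t^3 + 3510t^2 + 13770t + 17010. Dividing through by 270 gives the monic gcd t^3 + 13t^2 + 51t + 63.

t^3 + 13t^2 + 51t + 63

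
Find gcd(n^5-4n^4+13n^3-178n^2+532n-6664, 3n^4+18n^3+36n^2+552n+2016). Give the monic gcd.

Apply the Euclidean algorithm:
  n^5-4n^4+13n^3-178n^2+532n-6664 = ((1/3)n-10/3)(3n^4+18n^3+36n^2+552n+2016) + (61n^3-242n^2+1700n+56)
  3n^4+18n^3+36n^2+552n+2016 = ((3/61)n+1824/3721)(61n^3-242n^2+1700n+56) + ((264264/3721)n^2-(1057056/3721)n+7399392/3721)
  61n^3-242n^2+1700n+56 = ((226981/264264)n+3721/132132)((264264/3721)n^2-(1057056/3721)n+7399392/3721) + (0)
Last nonzero remainder: (264264/3721)n^2-(1057056/3721)n+7399392/3721. Dividing through by 264264/3721 gives the monic gcd n^2-4n+28.

n^2-4n+28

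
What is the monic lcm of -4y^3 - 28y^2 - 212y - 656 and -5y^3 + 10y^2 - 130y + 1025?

y^4 + 2y^3 + 18y^2 - 101y - 820

By polynomial division,
  -4y^3 - 28y^2 - 212y - 656 = (4/5)(-5y^3 + 10y^2 - 130y + 1025) + (-36y^2 - 108y - 1476)
  -5y^3 + 10y^2 - 130y + 1025 = ((5/36)y - 25/36)(-36y^2 - 108y - 1476) + (0)
Last nonzero remainder: -36y^2 - 108y - 1476. Dividing through by -36 gives the monic gcd y^2 + 3y + 41.
Then lcm(f, g) = f·g / gcd(f, g); expanding and making the result monic gives the answer.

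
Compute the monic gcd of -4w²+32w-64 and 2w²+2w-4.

Repeated division with remainder:
  -4w²+32w-64 = (-2)(2w²+2w-4) + (36w-72)
  2w²+2w-4 = ((1/18)w+1/6)(36w-72) + (8)
  36w-72 = ((9/2)w-9)(8) + (0)
The last nonzero remainder is the constant 8, so the polynomials are coprime and gcd = 1.

1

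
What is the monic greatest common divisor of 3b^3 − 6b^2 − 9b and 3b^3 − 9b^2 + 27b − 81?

By polynomial division,
  3b^3 − 6b^2 − 9b = (3b^3 − 9b^2 + 27b − 81) + (3b^2 − 36b + 81)
  3b^3 − 9b^2 + 27b − 81 = (b + 9)(3b^2 − 36b + 81) + (270b − 810)
  3b^2 − 36b + 81 = ((1/90)b − 1/10)(270b − 810) + (0)
Last nonzero remainder: 270b − 810. Dividing through by 270 gives the monic gcd b − 3.

b − 3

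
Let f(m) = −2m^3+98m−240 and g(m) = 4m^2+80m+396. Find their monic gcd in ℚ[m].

Apply the Euclidean algorithm:
  −2m^3+98m−240 = (−(1/2)m+10)(4m^2+80m+396) + (−504m−4200)
  4m^2+80m+396 = (−(1/126)m−5/54)(−504m−4200) + (64/9)
  −504m−4200 = (−(567/8)m−4725/8)(64/9) + (0)
The last nonzero remainder is the constant 64/9, so the polynomials are coprime and gcd = 1.

1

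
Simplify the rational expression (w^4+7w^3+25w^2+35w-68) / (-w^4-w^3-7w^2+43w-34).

Repeated division with remainder:
  w^4+7w^3+25w^2+35w-68 = (-1)(-w^4-w^3-7w^2+43w-34) + (6w^3+18w^2+78w-102)
  -w^4-w^3-7w^2+43w-34 = (-(1/6)w+1/3)(6w^3+18w^2+78w-102) + (0)
Last nonzero remainder: 6w^3+18w^2+78w-102. Dividing through by 6 gives the monic gcd w^3+3w^2+13w-17.
Cancel w^3+3w^2+13w-17 from numerator and denominator to get the reduced form.

(-w-4)/(w-2)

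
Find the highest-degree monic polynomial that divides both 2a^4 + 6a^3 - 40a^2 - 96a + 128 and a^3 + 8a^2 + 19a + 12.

a + 4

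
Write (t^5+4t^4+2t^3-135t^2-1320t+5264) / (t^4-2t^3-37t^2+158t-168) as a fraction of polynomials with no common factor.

Repeated division with remainder:
  t^5+4t^4+2t^3-135t^2-1320t+5264 = (t+6)(t^4-2t^3-37t^2+158t-168) + (51t^3-71t^2-2100t+6272)
  t^4-2t^3-37t^2+158t-168 = ((1/51)t-31/2601)(51t^3-71t^2-2100t+6272) + ((8662/2601)t^2+(8662/867)t-242536/2601)
  51t^3-71t^2-2100t+6272 = ((132651/8662)t-291312/4331)((8662/2601)t^2+(8662/867)t-242536/2601) + (0)
Last nonzero remainder: (8662/2601)t^2+(8662/867)t-242536/2601. Dividing through by 8662/2601 gives the monic gcd t^2+3t-28.
Cancel t^2+3t-28 from numerator and denominator to get the reduced form.

(t^3+t^2+27t-188)/(t^2-5t+6)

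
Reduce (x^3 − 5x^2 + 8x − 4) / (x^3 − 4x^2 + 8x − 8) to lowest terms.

(x^2 − 3x + 2)/(x^2 − 2x + 4)

Euclidean algorithm in ℚ[x]:
  x^3 − 5x^2 + 8x − 4 = (x^3 − 4x^2 + 8x − 8) + (−x^2 + 4)
  x^3 − 4x^2 + 8x − 8 = (−x + 4)(−x^2 + 4) + (12x − 24)
  −x^2 + 4 = (−(1/12)x − 1/6)(12x − 24) + (0)
Last nonzero remainder: 12x − 24. Dividing through by 12 gives the monic gcd x − 2.
Cancel x − 2 from numerator and denominator to get the reduced form.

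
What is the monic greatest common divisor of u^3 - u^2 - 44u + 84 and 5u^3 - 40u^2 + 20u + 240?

By polynomial division,
  u^3 - u^2 - 44u + 84 = (1/5)(5u^3 - 40u^2 + 20u + 240) + (7u^2 - 48u + 36)
  5u^3 - 40u^2 + 20u + 240 = ((5/7)u - 40/49)(7u^2 - 48u + 36) + (-(2200/49)u + 13200/49)
  7u^2 - 48u + 36 = (-(343/2200)u + 147/1100)(-(2200/49)u + 13200/49) + (0)
Last nonzero remainder: -(2200/49)u + 13200/49. Dividing through by -2200/49 gives the monic gcd u - 6.

u - 6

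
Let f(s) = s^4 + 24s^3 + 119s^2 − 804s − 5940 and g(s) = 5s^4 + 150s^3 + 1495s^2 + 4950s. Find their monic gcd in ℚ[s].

s^3 + 30s^2 + 299s + 990

By polynomial division,
  s^4 + 24s^3 + 119s^2 − 804s − 5940 = (1/5)(5s^4 + 150s^3 + 1495s^2 + 4950s) + (−6s^3 − 180s^2 − 1794s − 5940)
  5s^4 + 150s^3 + 1495s^2 + 4950s = (−(5/6)s)(−6s^3 − 180s^2 − 1794s − 5940) + (0)
Last nonzero remainder: −6s^3 − 180s^2 − 1794s − 5940. Dividing through by −6 gives the monic gcd s^3 + 30s^2 + 299s + 990.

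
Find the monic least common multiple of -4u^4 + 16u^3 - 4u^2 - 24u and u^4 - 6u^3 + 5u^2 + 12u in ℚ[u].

u^5 - 8u^4 + 17u^3 + 2u^2 - 24u

Apply the Euclidean algorithm:
  -4u^4 + 16u^3 - 4u^2 - 24u = (-4)(u^4 - 6u^3 + 5u^2 + 12u) + (-8u^3 + 16u^2 + 24u)
  u^4 - 6u^3 + 5u^2 + 12u = (-(1/8)u + 1/2)(-8u^3 + 16u^2 + 24u) + (0)
Last nonzero remainder: -8u^3 + 16u^2 + 24u. Dividing through by -8 gives the monic gcd u^3 - 2u^2 - 3u.
Then lcm(f, g) = f·g / gcd(f, g); expanding and making the result monic gives the answer.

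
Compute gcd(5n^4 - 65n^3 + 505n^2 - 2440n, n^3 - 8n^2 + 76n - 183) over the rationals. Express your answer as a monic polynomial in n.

n^2 - 5n + 61

By polynomial division,
  5n^4 - 65n^3 + 505n^2 - 2440n = (5n - 25)(n^3 - 8n^2 + 76n - 183) + (-75n^2 + 375n - 4575)
  n^3 - 8n^2 + 76n - 183 = (-(1/75)n + 1/25)(-75n^2 + 375n - 4575) + (0)
Last nonzero remainder: -75n^2 + 375n - 4575. Dividing through by -75 gives the monic gcd n^2 - 5n + 61.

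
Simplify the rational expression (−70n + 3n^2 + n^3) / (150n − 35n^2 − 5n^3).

Euclidean algorithm in ℚ[n]:
  n^3 + 3n^2 − 70n = (−1/5)(−5n^3 − 35n^2 + 150n) + (−4n^2 − 40n)
  −5n^3 − 35n^2 + 150n = ((5/4)n − 15/4)(−4n^2 − 40n) + (0)
Last nonzero remainder: −4n^2 − 40n. Dividing through by −4 gives the monic gcd n^2 + 10n.
Cancel n^2 + 10n from numerator and denominator to get the reduced form.

(7 − n)/(−15 + 5n)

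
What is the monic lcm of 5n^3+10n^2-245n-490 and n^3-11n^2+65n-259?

n^5-2n^4-20n^3+172n^2-1421n-3626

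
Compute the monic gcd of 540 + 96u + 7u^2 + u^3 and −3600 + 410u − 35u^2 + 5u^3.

90 + u + u^2

Repeated division with remainder:
  u^3 + 7u^2 + 96u + 540 = (1/5)(5u^3 − 35u^2 + 410u − 3600) + (14u^2 + 14u + 1260)
  5u^3 − 35u^2 + 410u − 3600 = ((5/14)u − 20/7)(14u^2 + 14u + 1260) + (0)
Last nonzero remainder: 14u^2 + 14u + 1260. Dividing through by 14 gives the monic gcd u^2 + u + 90.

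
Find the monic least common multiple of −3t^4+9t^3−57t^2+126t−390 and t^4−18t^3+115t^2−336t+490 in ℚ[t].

By polynomial division,
  −3t^4+9t^3−57t^2+126t−390 = (−3)(t^4−18t^3+115t^2−336t+490) + (−45t^3+288t^2−882t+1080)
  t^4−18t^3+115t^2−336t+490 = (−(1/45)t+58/225)(−45t^3+288t^2−882t+1080) + ((529/25)t^2−(2116/25)t+1058/5)
  −45t^3+288t^2−882t+1080 = (−(1125/529)t+2700/529)((529/25)t^2−(2116/25)t+1058/5) + (0)
Last nonzero remainder: (529/25)t^2−(2116/25)t+1058/5. Dividing through by 529/25 gives the monic gcd t^2−4t+10.
Then lcm(f, g) = f·g / gcd(f, g); expanding and making the result monic gives the answer.

t^6−17t^5+110t^4−455t^3+1649t^2−3878t+6370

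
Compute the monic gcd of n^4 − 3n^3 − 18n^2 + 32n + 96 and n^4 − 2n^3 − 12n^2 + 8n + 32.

Euclidean algorithm in ℚ[n]:
  n^4 − 3n^3 − 18n^2 + 32n + 96 = (n^4 − 2n^3 − 12n^2 + 8n + 32) + (−n^3 − 6n^2 + 24n + 64)
  n^4 − 2n^3 − 12n^2 + 8n + 32 = (−n + 8)(−n^3 − 6n^2 + 24n + 64) + (60n^2 − 120n − 480)
  −n^3 − 6n^2 + 24n + 64 = (−(1/60)n − 2/15)(60n^2 − 120n − 480) + (0)
Last nonzero remainder: 60n^2 − 120n − 480. Dividing through by 60 gives the monic gcd n^2 − 2n − 8.

n^2 − 2n − 8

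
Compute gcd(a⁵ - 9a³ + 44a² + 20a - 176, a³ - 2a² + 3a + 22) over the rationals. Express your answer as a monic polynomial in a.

Apply the Euclidean algorithm:
  a⁵ - 9a³ + 44a² + 20a - 176 = (a² + 2a - 8)(a³ - 2a² + 3a + 22) + (0)
The last nonzero remainder a³ - 2a² + 3a + 22 is already monic.

a³ - 2a² + 3a + 22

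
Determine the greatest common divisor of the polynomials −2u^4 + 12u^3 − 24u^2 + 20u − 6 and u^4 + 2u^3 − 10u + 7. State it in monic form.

By polynomial division,
  −2u^4 + 12u^3 − 24u^2 + 20u − 6 = (−2)(u^4 + 2u^3 − 10u + 7) + (16u^3 − 24u^2 + 8)
  u^4 + 2u^3 − 10u + 7 = ((1/16)u + 7/32)(16u^3 − 24u^2 + 8) + ((21/4)u^2 − (21/2)u + 21/4)
  16u^3 − 24u^2 + 8 = ((64/21)u + 32/21)((21/4)u^2 − (21/2)u + 21/4) + (0)
Last nonzero remainder: (21/4)u^2 − (21/2)u + 21/4. Dividing through by 21/4 gives the monic gcd u^2 − 2u + 1.

u^2 − 2u + 1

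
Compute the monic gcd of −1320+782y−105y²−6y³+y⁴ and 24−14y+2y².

Euclidean algorithm in ℚ[y]:
  y⁴−6y³−105y²+782y−1320 = ((1/2)y²+(1/2)y−55)(2y²−14y+24) + (0)
Last nonzero remainder: 2y²−14y+24. Dividing through by 2 gives the monic gcd y²−7y+12.

12−7y+y²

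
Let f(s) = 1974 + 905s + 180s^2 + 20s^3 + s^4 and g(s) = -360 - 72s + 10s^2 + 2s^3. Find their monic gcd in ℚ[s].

By polynomial division,
  s^4 + 20s^3 + 180s^2 + 905s + 1974 = ((1/2)s + 15/2)(2s^3 + 10s^2 - 72s - 360) + (141s^2 + 1625s + 4674)
  2s^3 + 10s^2 - 72s - 360 = ((2/141)s - 1840/19881)(141s^2 + 1625s + 4674) + ((240500/19881)s + 481000/6627)
  141s^2 + 1625s + 4674 = ((2803221/240500)s + 15487299/240500)((240500/19881)s + 481000/6627) + (0)
Last nonzero remainder: (240500/19881)s + 481000/6627. Dividing through by 240500/19881 gives the monic gcd s + 6.

6 + s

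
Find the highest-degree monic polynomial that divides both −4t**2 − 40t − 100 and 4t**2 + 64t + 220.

Repeated division with remainder:
  −4t**2 − 40t − 100 = (−1)(4t**2 + 64t + 220) + (24t + 120)
  4t**2 + 64t + 220 = ((1/6)t + 11/6)(24t + 120) + (0)
Last nonzero remainder: 24t + 120. Dividing through by 24 gives the monic gcd t + 5.

t + 5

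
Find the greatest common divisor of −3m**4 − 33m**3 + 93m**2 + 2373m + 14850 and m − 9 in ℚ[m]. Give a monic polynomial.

Euclidean algorithm in ℚ[m]:
  −3m**4 − 33m**3 + 93m**2 + 2373m + 14850 = (−3m**3 − 60m**2 − 447m − 1650)(m − 9) + (0)
The last nonzero remainder m − 9 is already monic.

m − 9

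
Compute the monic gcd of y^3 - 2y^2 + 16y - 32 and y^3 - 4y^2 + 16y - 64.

y^2 + 16

Apply the Euclidean algorithm:
  y^3 - 2y^2 + 16y - 32 = (y^3 - 4y^2 + 16y - 64) + (2y^2 + 32)
  y^3 - 4y^2 + 16y - 64 = ((1/2)y - 2)(2y^2 + 32) + (0)
Last nonzero remainder: 2y^2 + 32. Dividing through by 2 gives the monic gcd y^2 + 16.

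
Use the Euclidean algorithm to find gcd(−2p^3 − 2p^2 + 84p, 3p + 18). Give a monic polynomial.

Repeated division with remainder:
  −2p^3 − 2p^2 + 84p = (−(2/3)p^2 + (10/3)p + 8)(3p + 18) + (−144)
  3p + 18 = (−(1/48)p − 1/8)(−144) + (0)
The last nonzero remainder is the constant −144, so the polynomials are coprime and gcd = 1.

1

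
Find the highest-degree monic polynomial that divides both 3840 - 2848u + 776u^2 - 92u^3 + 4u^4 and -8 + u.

Apply the Euclidean algorithm:
  4u^4 - 92u^3 + 776u^2 - 2848u + 3840 = (4u^3 - 60u^2 + 296u - 480)(u - 8) + (0)
The last nonzero remainder u - 8 is already monic.

-8 + u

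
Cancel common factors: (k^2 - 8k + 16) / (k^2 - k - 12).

(k - 4)/(k + 3)

Apply the Euclidean algorithm:
  k^2 - 8k + 16 = (k^2 - k - 12) + (-7k + 28)
  k^2 - k - 12 = (-(1/7)k - 3/7)(-7k + 28) + (0)
Last nonzero remainder: -7k + 28. Dividing through by -7 gives the monic gcd k - 4.
Cancel k - 4 from numerator and denominator to get the reduced form.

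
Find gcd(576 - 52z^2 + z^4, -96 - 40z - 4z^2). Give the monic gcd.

24 + 10z + z^2

Apply the Euclidean algorithm:
  z^4 - 52z^2 + 576 = (-(1/4)z^2 + (5/2)z - 6)(-4z^2 - 40z - 96) + (0)
Last nonzero remainder: -4z^2 - 40z - 96. Dividing through by -4 gives the monic gcd z^2 + 10z + 24.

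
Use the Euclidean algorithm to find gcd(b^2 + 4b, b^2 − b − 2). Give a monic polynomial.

1

By polynomial division,
  b^2 + 4b = (b^2 − b − 2) + (5b + 2)
  b^2 − b − 2 = ((1/5)b − 7/25)(5b + 2) + (−36/25)
  5b + 2 = (−(125/36)b − 25/18)(−36/25) + (0)
The last nonzero remainder is the constant −36/25, so the polynomials are coprime and gcd = 1.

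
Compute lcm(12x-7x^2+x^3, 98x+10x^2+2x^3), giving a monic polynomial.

Repeated division with remainder:
  x^3-7x^2+12x = (1/2)(2x^3+10x^2+98x) + (-12x^2-37x)
  2x^3+10x^2+98x = (-(1/6)x-23/72)(-12x^2-37x) + ((6205/72)x)
  -12x^2-37x = (-(864/6205)x-2664/6205)((6205/72)x) + (0)
Last nonzero remainder: (6205/72)x. Dividing through by 6205/72 gives the monic gcd x.
Then lcm(f, g) = f·g / gcd(f, g); expanding and making the result monic gives the answer.

588x-283x^2+26x^3-2x^4+x^5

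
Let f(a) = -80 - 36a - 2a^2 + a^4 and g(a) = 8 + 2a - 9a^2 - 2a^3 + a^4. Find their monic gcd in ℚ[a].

-8 - 2a + a^2

Euclidean algorithm in ℚ[a]:
  a^4 - 2a^2 - 36a - 80 = (a^4 - 2a^3 - 9a^2 + 2a + 8) + (2a^3 + 7a^2 - 38a - 88)
  a^4 - 2a^3 - 9a^2 + 2a + 8 = ((1/2)a - 11/4)(2a^3 + 7a^2 - 38a - 88) + ((117/4)a^2 - (117/2)a - 234)
  2a^3 + 7a^2 - 38a - 88 = ((8/117)a + 44/117)((117/4)a^2 - (117/2)a - 234) + (0)
Last nonzero remainder: (117/4)a^2 - (117/2)a - 234. Dividing through by 117/4 gives the monic gcd a^2 - 2a - 8.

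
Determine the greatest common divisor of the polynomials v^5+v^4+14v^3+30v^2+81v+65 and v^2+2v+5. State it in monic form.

v^2+2v+5

Apply the Euclidean algorithm:
  v^5+v^4+14v^3+30v^2+81v+65 = (v^3−v^2+11v+13)(v^2+2v+5) + (0)
The last nonzero remainder v^2+2v+5 is already monic.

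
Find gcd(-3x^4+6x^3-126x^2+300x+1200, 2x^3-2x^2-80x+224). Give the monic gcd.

x-4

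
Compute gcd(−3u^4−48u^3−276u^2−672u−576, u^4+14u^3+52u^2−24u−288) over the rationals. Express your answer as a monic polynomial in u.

Repeated division with remainder:
  −3u^4−48u^3−276u^2−672u−576 = (−3)(u^4+14u^3+52u^2−24u−288) + (−6u^3−120u^2−744u−1440)
  u^4+14u^3+52u^2−24u−288 = (−(1/6)u+1)(−6u^3−120u^2−744u−1440) + (48u^2+480u+1152)
  −6u^3−120u^2−744u−1440 = (−(1/8)u−5/4)(48u^2+480u+1152) + (0)
Last nonzero remainder: 48u^2+480u+1152. Dividing through by 48 gives the monic gcd u^2+10u+24.

u^2+10u+24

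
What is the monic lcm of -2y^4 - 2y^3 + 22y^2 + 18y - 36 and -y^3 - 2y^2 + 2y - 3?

Apply the Euclidean algorithm:
  -2y^4 - 2y^3 + 22y^2 + 18y - 36 = (2y - 2)(-y^3 - 2y^2 + 2y - 3) + (14y^2 + 28y - 42)
  -y^3 - 2y^2 + 2y - 3 = (-(1/14)y)(14y^2 + 28y - 42) + (-y - 3)
  14y^2 + 28y - 42 = (-14y + 14)(-y - 3) + (0)
Last nonzero remainder: -y - 3. Dividing through by -1 gives the monic gcd y + 3.
Then lcm(f, g) = f·g / gcd(f, g); expanding and making the result monic gives the answer.

y^6 - 11y^4 + 3y^3 + 16y^2 - 27y + 18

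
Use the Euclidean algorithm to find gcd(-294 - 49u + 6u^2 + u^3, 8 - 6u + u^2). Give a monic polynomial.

1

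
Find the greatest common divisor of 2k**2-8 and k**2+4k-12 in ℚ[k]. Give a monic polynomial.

k-2

Repeated division with remainder:
  2k**2-8 = (2)(k**2+4k-12) + (-8k+16)
  k**2+4k-12 = (-(1/8)k-3/4)(-8k+16) + (0)
Last nonzero remainder: -8k+16. Dividing through by -8 gives the monic gcd k-2.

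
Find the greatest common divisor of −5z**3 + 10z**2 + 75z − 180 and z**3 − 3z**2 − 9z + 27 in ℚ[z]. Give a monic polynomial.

z**2 − 6z + 9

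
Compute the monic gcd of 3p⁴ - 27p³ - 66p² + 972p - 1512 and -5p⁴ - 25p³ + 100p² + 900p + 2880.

Euclidean algorithm in ℚ[p]:
  3p⁴ - 27p³ - 66p² + 972p - 1512 = (-3/5)(-5p⁴ - 25p³ + 100p² + 900p + 2880) + (-42p³ - 6p² + 1512p + 216)
  -5p⁴ - 25p³ + 100p² + 900p + 2880 = ((5/42)p + 85/147)(-42p³ - 6p² + 1512p + 216) + (-(3750/49)p² + 135000/49)
  -42p³ - 6p² + 1512p + 216 = ((343/625)p + 49/625)(-(3750/49)p² + 135000/49) + (0)
Last nonzero remainder: -(3750/49)p² + 135000/49. Dividing through by -3750/49 gives the monic gcd p² - 36.

p² - 36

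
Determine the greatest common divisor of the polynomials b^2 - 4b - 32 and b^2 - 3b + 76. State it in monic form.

1

Euclidean algorithm in ℚ[b]:
  b^2 - 4b - 32 = (b^2 - 3b + 76) + (-b - 108)
  b^2 - 3b + 76 = (-b + 111)(-b - 108) + (12064)
  -b - 108 = (-(1/12064)b - 27/3016)(12064) + (0)
The last nonzero remainder is the constant 12064, so the polynomials are coprime and gcd = 1.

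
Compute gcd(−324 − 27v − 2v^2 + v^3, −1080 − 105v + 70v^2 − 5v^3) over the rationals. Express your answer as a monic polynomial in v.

By polynomial division,
  v^3 − 2v^2 − 27v − 324 = (−1/5)(−5v^3 + 70v^2 − 105v − 1080) + (12v^2 − 48v − 540)
  −5v^3 + 70v^2 − 105v − 1080 = (−(5/12)v + 25/6)(12v^2 − 48v − 540) + (−130v + 1170)
  12v^2 − 48v − 540 = (−(6/65)v − 6/13)(−130v + 1170) + (0)
Last nonzero remainder: −130v + 1170. Dividing through by −130 gives the monic gcd v − 9.

−9 + v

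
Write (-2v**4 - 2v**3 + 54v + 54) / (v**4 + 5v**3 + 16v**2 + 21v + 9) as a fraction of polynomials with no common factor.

(-2v + 6)/(v + 1)

Apply the Euclidean algorithm:
  -2v**4 - 2v**3 + 54v + 54 = (-2)(v**4 + 5v**3 + 16v**2 + 21v + 9) + (8v**3 + 32v**2 + 96v + 72)
  v**4 + 5v**3 + 16v**2 + 21v + 9 = ((1/8)v + 1/8)(8v**3 + 32v**2 + 96v + 72) + (0)
Last nonzero remainder: 8v**3 + 32v**2 + 96v + 72. Dividing through by 8 gives the monic gcd v**3 + 4v**2 + 12v + 9.
Cancel v**3 + 4v**2 + 12v + 9 from numerator and denominator to get the reduced form.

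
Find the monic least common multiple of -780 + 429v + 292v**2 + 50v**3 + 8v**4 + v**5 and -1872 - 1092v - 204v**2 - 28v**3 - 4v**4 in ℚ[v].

-2340 + 507v + 1305v**2 + 442v**3 + 74v**4 + 11v**5 + v**6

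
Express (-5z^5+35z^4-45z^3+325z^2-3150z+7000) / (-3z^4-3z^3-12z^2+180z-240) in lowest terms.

Apply the Euclidean algorithm:
  -5z^5+35z^4-45z^3+325z^2-3150z+7000 = ((5/3)z-40/3)(-3z^4-3z^3-12z^2+180z-240) + (-65z^3-135z^2-350z+3800)
  -3z^4-3z^3-12z^2+180z-240 = ((3/65)z-42/845)(-65z^3-135z^2-350z+3800) + (-(432/169)z^2-(2160/169)z-8640/169)
  -65z^3-135z^2-350z+3800 = ((10985/432)z-16055/216)(-(432/169)z^2-(2160/169)z-8640/169) + (0)
Last nonzero remainder: -(432/169)z^2-(2160/169)z-8640/169. Dividing through by -432/169 gives the monic gcd z^2+5z+20.
Cancel z^2+5z+20 from numerator and denominator to get the reduced form.

(5z^3-60z^2+245z-350)/(3z^2-12z+12)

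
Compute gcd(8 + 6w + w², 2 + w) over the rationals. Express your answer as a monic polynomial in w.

2 + w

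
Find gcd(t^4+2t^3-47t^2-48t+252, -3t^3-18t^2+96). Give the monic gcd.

Euclidean algorithm in ℚ[t]:
  t^4+2t^3-47t^2-48t+252 = (-(1/3)t+4/3)(-3t^3-18t^2+96) + (-23t^2-16t+124)
  -3t^3-18t^2+96 = ((3/23)t+366/529)(-23t^2-16t+124) + (-(2700/529)t+5400/529)
  -23t^2-16t+124 = ((12167/2700)t+16399/1350)(-(2700/529)t+5400/529) + (0)
Last nonzero remainder: -(2700/529)t+5400/529. Dividing through by -2700/529 gives the monic gcd t-2.

t-2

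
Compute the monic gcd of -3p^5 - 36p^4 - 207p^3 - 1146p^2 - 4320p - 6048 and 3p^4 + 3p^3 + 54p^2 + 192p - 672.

p^3 + 3p^2 + 24p + 112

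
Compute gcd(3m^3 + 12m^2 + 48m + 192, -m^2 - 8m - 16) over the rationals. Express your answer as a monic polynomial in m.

Euclidean algorithm in ℚ[m]:
  3m^3 + 12m^2 + 48m + 192 = (-3m + 12)(-m^2 - 8m - 16) + (96m + 384)
  -m^2 - 8m - 16 = (-(1/96)m - 1/24)(96m + 384) + (0)
Last nonzero remainder: 96m + 384. Dividing through by 96 gives the monic gcd m + 4.

m + 4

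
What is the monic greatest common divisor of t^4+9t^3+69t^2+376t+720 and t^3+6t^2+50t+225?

t^2+t+45

Euclidean algorithm in ℚ[t]:
  t^4+9t^3+69t^2+376t+720 = (t+3)(t^3+6t^2+50t+225) + (t^2+t+45)
  t^3+6t^2+50t+225 = (t+5)(t^2+t+45) + (0)
The last nonzero remainder t^2+t+45 is already monic.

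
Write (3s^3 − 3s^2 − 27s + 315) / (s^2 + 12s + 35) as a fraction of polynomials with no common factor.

(3s^2 − 18s + 63)/(s + 7)

Apply the Euclidean algorithm:
  3s^3 − 3s^2 − 27s + 315 = (3s − 39)(s^2 + 12s + 35) + (336s + 1680)
  s^2 + 12s + 35 = ((1/336)s + 1/48)(336s + 1680) + (0)
Last nonzero remainder: 336s + 1680. Dividing through by 336 gives the monic gcd s + 5.
Cancel s + 5 from numerator and denominator to get the reduced form.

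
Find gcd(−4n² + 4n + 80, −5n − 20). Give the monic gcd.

n + 4

Apply the Euclidean algorithm:
  −4n² + 4n + 80 = ((4/5)n − 4)(−5n − 20) + (0)
Last nonzero remainder: −5n − 20. Dividing through by −5 gives the monic gcd n + 4.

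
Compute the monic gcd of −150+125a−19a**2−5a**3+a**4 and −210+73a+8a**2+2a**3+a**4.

−10+3a+a**2

By polynomial division,
  a**4−5a**3−19a**2+125a−150 = (a**4+2a**3+8a**2+73a−210) + (−7a**3−27a**2+52a+60)
  a**4+2a**3+8a**2+73a−210 = (−(1/7)a+13/49)(−7a**3−27a**2+52a+60) + ((1107/49)a**2+(3321/49)a−11070/49)
  −7a**3−27a**2+52a+60 = (−(343/1107)a−98/369)((1107/49)a**2+(3321/49)a−11070/49) + (0)
Last nonzero remainder: (1107/49)a**2+(3321/49)a−11070/49. Dividing through by 1107/49 gives the monic gcd a**2+3a−10.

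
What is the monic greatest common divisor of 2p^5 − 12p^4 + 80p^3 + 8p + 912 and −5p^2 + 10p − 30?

Euclidean algorithm in ℚ[p]:
  2p^5 − 12p^4 + 80p^3 + 8p + 912 = (−(2/5)p^3 + (8/5)p^2 − (52/5)p − 152/5)(−5p^2 + 10p − 30) + (0)
Last nonzero remainder: −5p^2 + 10p − 30. Dividing through by −5 gives the monic gcd p^2 − 2p + 6.

p^2 − 2p + 6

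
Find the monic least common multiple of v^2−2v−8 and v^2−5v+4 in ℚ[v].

Euclidean algorithm in ℚ[v]:
  v^2−2v−8 = (v^2−5v+4) + (3v−12)
  v^2−5v+4 = ((1/3)v−1/3)(3v−12) + (0)
Last nonzero remainder: 3v−12. Dividing through by 3 gives the monic gcd v−4.
Then lcm(f, g) = f·g / gcd(f, g); expanding and making the result monic gives the answer.

v^3−3v^2−6v+8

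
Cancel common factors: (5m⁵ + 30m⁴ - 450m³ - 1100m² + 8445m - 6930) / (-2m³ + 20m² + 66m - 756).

Euclidean algorithm in ℚ[m]:
  5m⁵ + 30m⁴ - 450m³ - 1100m² + 8445m - 6930 = (-(5/2)m² - 40m - 515/2)(-2m³ + 20m² + 66m - 756) + (4800m² - 4800m - 201600)
  -2m³ + 20m² + 66m - 756 = (-(1/2400)m + 3/800)(4800m² - 4800m - 201600) + (0)
Last nonzero remainder: 4800m² - 4800m - 201600. Dividing through by 4800 gives the monic gcd m² - m - 42.
Cancel m² - m - 42 from numerator and denominator to get the reduced form.

(-5m³ - 35m² + 205m - 165)/(2m - 18)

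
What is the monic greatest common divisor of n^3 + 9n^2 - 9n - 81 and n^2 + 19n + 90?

Repeated division with remainder:
  n^3 + 9n^2 - 9n - 81 = (n - 10)(n^2 + 19n + 90) + (91n + 819)
  n^2 + 19n + 90 = ((1/91)n + 10/91)(91n + 819) + (0)
Last nonzero remainder: 91n + 819. Dividing through by 91 gives the monic gcd n + 9.

n + 9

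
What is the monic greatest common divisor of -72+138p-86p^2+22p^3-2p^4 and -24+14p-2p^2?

12-7p+p^2

Repeated division with remainder:
  -2p^4+22p^3-86p^2+138p-72 = (p^2-4p+3)(-2p^2+14p-24) + (0)
Last nonzero remainder: -2p^2+14p-24. Dividing through by -2 gives the monic gcd p^2-7p+12.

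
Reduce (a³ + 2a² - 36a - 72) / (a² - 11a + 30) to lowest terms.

Apply the Euclidean algorithm:
  a³ + 2a² - 36a - 72 = (a + 13)(a² - 11a + 30) + (77a - 462)
  a² - 11a + 30 = ((1/77)a - 5/77)(77a - 462) + (0)
Last nonzero remainder: 77a - 462. Dividing through by 77 gives the monic gcd a - 6.
Cancel a - 6 from numerator and denominator to get the reduced form.

(a² + 8a + 12)/(a - 5)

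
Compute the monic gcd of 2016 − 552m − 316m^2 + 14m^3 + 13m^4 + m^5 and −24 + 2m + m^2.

Euclidean algorithm in ℚ[m]:
  m^5 + 13m^4 + 14m^3 − 316m^2 − 552m + 2016 = (m^3 + 11m^2 + 16m − 84)(m^2 + 2m − 24) + (0)
The last nonzero remainder m^2 + 2m − 24 is already monic.

−24 + 2m + m^2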